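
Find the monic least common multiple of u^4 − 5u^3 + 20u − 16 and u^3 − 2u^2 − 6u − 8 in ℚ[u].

u^6 − 3u^5 − 8u^4 + 10u^3 + 24u^2 + 8u − 32

Repeated division with remainder:
  u^4 − 5u^3 + 20u − 16 = (u − 3)(u^3 − 2u^2 − 6u − 8) + (10u − 40)
  u^3 − 2u^2 − 6u − 8 = ((1/10)u^2 + (1/5)u + 1/5)(10u − 40) + (0)
Last nonzero remainder: 10u − 40. Dividing through by 10 gives the monic gcd u − 4.
Then lcm(f, g) = f·g / gcd(f, g); expanding and making the result monic gives the answer.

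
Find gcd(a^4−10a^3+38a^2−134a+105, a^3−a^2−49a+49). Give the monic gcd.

a^2−8a+7

Repeated division with remainder:
  a^4−10a^3+38a^2−134a+105 = (a−9)(a^3−a^2−49a+49) + (78a^2−624a+546)
  a^3−a^2−49a+49 = ((1/78)a+7/78)(78a^2−624a+546) + (0)
Last nonzero remainder: 78a^2−624a+546. Dividing through by 78 gives the monic gcd a^2−8a+7.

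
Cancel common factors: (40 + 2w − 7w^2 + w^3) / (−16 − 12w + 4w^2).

Euclidean algorithm in ℚ[w]:
  w^3 − 7w^2 + 2w + 40 = ((1/4)w − 1)(4w^2 − 12w − 16) + (−6w + 24)
  4w^2 − 12w − 16 = (−(2/3)w − 2/3)(−6w + 24) + (0)
Last nonzero remainder: −6w + 24. Dividing through by −6 gives the monic gcd w − 4.
Cancel w − 4 from numerator and denominator to get the reduced form.

(−10 − 3w + w^2)/(4 + 4w)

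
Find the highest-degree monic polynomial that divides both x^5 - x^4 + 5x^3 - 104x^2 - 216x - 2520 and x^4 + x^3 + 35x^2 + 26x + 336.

Apply the Euclidean algorithm:
  x^5 - x^4 + 5x^3 - 104x^2 - 216x - 2520 = (x - 2)(x^4 + x^3 + 35x^2 + 26x + 336) + (-28x^3 - 60x^2 - 500x - 1848)
  x^4 + x^3 + 35x^2 + 26x + 336 = (-(1/28)x + 2/49)(-28x^3 - 60x^2 - 500x - 1848) + ((960/49)x^2 - (960/49)x + 2880/7)
  -28x^3 - 60x^2 - 500x - 1848 = (-(343/240)x - 539/120)((960/49)x^2 - (960/49)x + 2880/7) + (0)
Last nonzero remainder: (960/49)x^2 - (960/49)x + 2880/7. Dividing through by 960/49 gives the monic gcd x^2 - x + 21.

x^2 - x + 21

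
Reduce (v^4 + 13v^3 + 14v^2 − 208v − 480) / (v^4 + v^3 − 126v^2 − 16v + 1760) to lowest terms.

(v^2 + 13v + 30)/(v^2 + v − 110)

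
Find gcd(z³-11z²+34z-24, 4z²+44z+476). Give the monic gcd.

1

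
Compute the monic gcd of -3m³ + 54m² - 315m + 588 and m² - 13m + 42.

Repeated division with remainder:
  -3m³ + 54m² - 315m + 588 = (-3m + 15)(m² - 13m + 42) + (6m - 42)
  m² - 13m + 42 = ((1/6)m - 1)(6m - 42) + (0)
Last nonzero remainder: 6m - 42. Dividing through by 6 gives the monic gcd m - 7.

m - 7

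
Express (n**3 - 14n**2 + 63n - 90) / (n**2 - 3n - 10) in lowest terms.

By polynomial division,
  n**3 - 14n**2 + 63n - 90 = (n - 11)(n**2 - 3n - 10) + (40n - 200)
  n**2 - 3n - 10 = ((1/40)n + 1/20)(40n - 200) + (0)
Last nonzero remainder: 40n - 200. Dividing through by 40 gives the monic gcd n - 5.
Cancel n - 5 from numerator and denominator to get the reduced form.

(n**2 - 9n + 18)/(n + 2)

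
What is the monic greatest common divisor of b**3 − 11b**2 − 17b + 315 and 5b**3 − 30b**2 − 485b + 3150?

b**2 − 16b + 63

Repeated division with remainder:
  b**3 − 11b**2 − 17b + 315 = (1/5)(5b**3 − 30b**2 − 485b + 3150) + (−5b**2 + 80b − 315)
  5b**3 − 30b**2 − 485b + 3150 = (−b − 10)(−5b**2 + 80b − 315) + (0)
Last nonzero remainder: −5b**2 + 80b − 315. Dividing through by −5 gives the monic gcd b**2 − 16b + 63.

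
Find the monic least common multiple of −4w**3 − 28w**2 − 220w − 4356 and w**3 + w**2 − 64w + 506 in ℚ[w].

Euclidean algorithm in ℚ[w]:
  −4w**3 − 28w**2 − 220w − 4356 = (−4)(w**3 + w**2 − 64w + 506) + (−24w**2 − 476w − 2332)
  w**3 + w**2 − 64w + 506 = (−(1/24)w + 113/144)(−24w**2 − 476w − 2332) + ((7645/36)w + 84095/36)
  −24w**2 − 476w − 2332 = (−(864/7645)w − 7632/7645)((7645/36)w + 84095/36) + (0)
Last nonzero remainder: (7645/36)w + 84095/36. Dividing through by 7645/36 gives the monic gcd w + 11.
Then lcm(f, g) = f·g / gcd(f, g); expanding and making the result monic gives the answer.

w**5 − 3w**4 + 31w**3 + 861w**2 − 8360w + 50094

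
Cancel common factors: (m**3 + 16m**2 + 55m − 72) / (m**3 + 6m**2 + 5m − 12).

(m**2 + 17m + 72)/(m**2 + 7m + 12)

Euclidean algorithm in ℚ[m]:
  m**3 + 16m**2 + 55m − 72 = (m**3 + 6m**2 + 5m − 12) + (10m**2 + 50m − 60)
  m**3 + 6m**2 + 5m − 12 = ((1/10)m + 1/10)(10m**2 + 50m − 60) + (6m − 6)
  10m**2 + 50m − 60 = ((5/3)m + 10)(6m − 6) + (0)
Last nonzero remainder: 6m − 6. Dividing through by 6 gives the monic gcd m − 1.
Cancel m − 1 from numerator and denominator to get the reduced form.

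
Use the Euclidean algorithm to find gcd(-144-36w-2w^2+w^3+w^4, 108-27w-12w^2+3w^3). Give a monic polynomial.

Euclidean algorithm in ℚ[w]:
  w^4+w^3-2w^2-36w-144 = ((1/3)w+5/3)(3w^3-12w^2-27w+108) + (27w^2-27w-324)
  3w^3-12w^2-27w+108 = ((1/9)w-1/3)(27w^2-27w-324) + (0)
Last nonzero remainder: 27w^2-27w-324. Dividing through by 27 gives the monic gcd w^2-w-12.

-12-w+w^2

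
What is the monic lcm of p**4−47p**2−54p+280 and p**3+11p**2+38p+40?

By polynomial division,
  p**4−47p**2−54p+280 = (p−11)(p**3+11p**2+38p+40) + (36p**2+324p+720)
  p**3+11p**2+38p+40 = ((1/36)p+1/18)(36p**2+324p+720) + (0)
Last nonzero remainder: 36p**2+324p+720. Dividing through by 36 gives the monic gcd p**2+9p+20.
Then lcm(f, g) = f·g / gcd(f, g); expanding and making the result monic gives the answer.

p**5+2p**4−47p**3−148p**2+172p+560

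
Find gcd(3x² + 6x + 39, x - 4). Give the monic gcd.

1

Apply the Euclidean algorithm:
  3x² + 6x + 39 = (3x + 18)(x - 4) + (111)
  x - 4 = ((1/111)x - 4/111)(111) + (0)
The last nonzero remainder is the constant 111, so the polynomials are coprime and gcd = 1.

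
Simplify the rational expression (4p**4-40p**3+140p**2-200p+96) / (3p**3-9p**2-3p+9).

Euclidean algorithm in ℚ[p]:
  4p**4-40p**3+140p**2-200p+96 = ((4/3)p-28/3)(3p**3-9p**2-3p+9) + (60p**2-240p+180)
  3p**3-9p**2-3p+9 = ((1/20)p+1/20)(60p**2-240p+180) + (0)
Last nonzero remainder: 60p**2-240p+180. Dividing through by 60 gives the monic gcd p**2-4p+3.
Cancel p**2-4p+3 from numerator and denominator to get the reduced form.

(4p**2-24p+32)/(3p+3)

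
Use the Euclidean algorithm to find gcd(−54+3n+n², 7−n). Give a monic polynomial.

1

Euclidean algorithm in ℚ[n]:
  n²+3n−54 = (−n−10)(−n+7) + (16)
  −n+7 = (−(1/16)n+7/16)(16) + (0)
The last nonzero remainder is the constant 16, so the polynomials are coprime and gcd = 1.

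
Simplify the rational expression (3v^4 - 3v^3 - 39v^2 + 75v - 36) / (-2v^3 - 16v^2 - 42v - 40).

(-3v^3 + 15v^2 - 21v + 9)/(2v^2 + 8v + 10)

Apply the Euclidean algorithm:
  3v^4 - 3v^3 - 39v^2 + 75v - 36 = (-(3/2)v + 27/2)(-2v^3 - 16v^2 - 42v - 40) + (114v^2 + 582v + 504)
  -2v^3 - 16v^2 - 42v - 40 = (-(1/57)v - 55/1083)(114v^2 + 582v + 504) + (-(1300/361)v - 5200/361)
  114v^2 + 582v + 504 = (-(20577/650)v - 22743/650)(-(1300/361)v - 5200/361) + (0)
Last nonzero remainder: -(1300/361)v - 5200/361. Dividing through by -1300/361 gives the monic gcd v + 4.
Cancel v + 4 from numerator and denominator to get the reduced form.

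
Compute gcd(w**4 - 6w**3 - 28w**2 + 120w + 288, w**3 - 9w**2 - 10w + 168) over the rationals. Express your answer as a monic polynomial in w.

By polynomial division,
  w**4 - 6w**3 - 28w**2 + 120w + 288 = (w + 3)(w**3 - 9w**2 - 10w + 168) + (9w**2 - 18w - 216)
  w**3 - 9w**2 - 10w + 168 = ((1/9)w - 7/9)(9w**2 - 18w - 216) + (0)
Last nonzero remainder: 9w**2 - 18w - 216. Dividing through by 9 gives the monic gcd w**2 - 2w - 24.

w**2 - 2w - 24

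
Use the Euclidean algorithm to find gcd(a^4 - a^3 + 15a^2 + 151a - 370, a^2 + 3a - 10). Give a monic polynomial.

a^2 + 3a - 10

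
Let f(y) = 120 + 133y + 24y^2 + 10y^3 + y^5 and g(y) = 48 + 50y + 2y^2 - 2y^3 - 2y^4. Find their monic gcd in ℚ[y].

By polynomial division,
  y^5 + 10y^3 + 24y^2 + 133y + 120 = (-(1/2)y + 1/2)(-2y^4 - 2y^3 + 2y^2 + 50y + 48) + (12y^3 + 48y^2 + 132y + 96)
  -2y^4 - 2y^3 + 2y^2 + 50y + 48 = (-(1/6)y + 1/2)(12y^3 + 48y^2 + 132y + 96) + (0)
Last nonzero remainder: 12y^3 + 48y^2 + 132y + 96. Dividing through by 12 gives the monic gcd y^3 + 4y^2 + 11y + 8.

8 + 11y + 4y^2 + y^3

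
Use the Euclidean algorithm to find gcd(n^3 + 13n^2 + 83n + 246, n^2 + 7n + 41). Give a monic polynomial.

n^2 + 7n + 41

Apply the Euclidean algorithm:
  n^3 + 13n^2 + 83n + 246 = (n + 6)(n^2 + 7n + 41) + (0)
The last nonzero remainder n^2 + 7n + 41 is already monic.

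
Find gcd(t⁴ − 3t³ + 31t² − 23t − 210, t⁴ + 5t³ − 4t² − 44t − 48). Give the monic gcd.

t² − t − 6

Euclidean algorithm in ℚ[t]:
  t⁴ − 3t³ + 31t² − 23t − 210 = (t⁴ + 5t³ − 4t² − 44t − 48) + (−8t³ + 35t² + 21t − 162)
  t⁴ + 5t³ − 4t² − 44t − 48 = (−(1/8)t − 75/64)(−8t³ + 35t² + 21t − 162) + ((2537/64)t² − (2537/64)t − 7611/32)
  −8t³ + 35t² + 21t − 162 = (−(512/2537)t + 1728/2537)((2537/64)t² − (2537/64)t − 7611/32) + (0)
Last nonzero remainder: (2537/64)t² − (2537/64)t − 7611/32. Dividing through by 2537/64 gives the monic gcd t² − t − 6.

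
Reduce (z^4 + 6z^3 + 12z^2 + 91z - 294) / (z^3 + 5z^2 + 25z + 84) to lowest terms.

By polynomial division,
  z^4 + 6z^3 + 12z^2 + 91z - 294 = (z + 1)(z^3 + 5z^2 + 25z + 84) + (-18z^2 - 18z - 378)
  z^3 + 5z^2 + 25z + 84 = (-(1/18)z - 2/9)(-18z^2 - 18z - 378) + (0)
Last nonzero remainder: -18z^2 - 18z - 378. Dividing through by -18 gives the monic gcd z^2 + z + 21.
Cancel z^2 + z + 21 from numerator and denominator to get the reduced form.

(z^2 + 5z - 14)/(z + 4)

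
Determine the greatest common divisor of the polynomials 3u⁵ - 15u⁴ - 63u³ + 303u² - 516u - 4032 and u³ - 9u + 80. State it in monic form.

u² - 5u + 16

By polynomial division,
  3u⁵ - 15u⁴ - 63u³ + 303u² - 516u - 4032 = (3u² - 15u - 36)(u³ - 9u + 80) + (-72u² + 360u - 1152)
  u³ - 9u + 80 = (-(1/72)u - 5/72)(-72u² + 360u - 1152) + (0)
Last nonzero remainder: -72u² + 360u - 1152. Dividing through by -72 gives the monic gcd u² - 5u + 16.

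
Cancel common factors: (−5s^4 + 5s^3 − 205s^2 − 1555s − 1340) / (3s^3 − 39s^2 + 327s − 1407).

Euclidean algorithm in ℚ[s]:
  −5s^4 + 5s^3 − 205s^2 − 1555s − 1340 = (−(5/3)s − 20)(3s^3 − 39s^2 + 327s − 1407) + (−440s^2 + 2640s − 29480)
  3s^3 − 39s^2 + 327s − 1407 = (−(3/440)s + 21/440)(−440s^2 + 2640s − 29480) + (0)
Last nonzero remainder: −440s^2 + 2640s − 29480. Dividing through by −440 gives the monic gcd s^2 − 6s + 67.
Cancel s^2 − 6s + 67 from numerator and denominator to get the reduced form.

(−5s^2 − 25s − 20)/(3s − 21)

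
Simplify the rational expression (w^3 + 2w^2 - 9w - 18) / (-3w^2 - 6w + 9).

By polynomial division,
  w^3 + 2w^2 - 9w - 18 = (-(1/3)w)(-3w^2 - 6w + 9) + (-6w - 18)
  -3w^2 - 6w + 9 = ((1/2)w - 1/2)(-6w - 18) + (0)
Last nonzero remainder: -6w - 18. Dividing through by -6 gives the monic gcd w + 3.
Cancel w + 3 from numerator and denominator to get the reduced form.

(-w^2 + w + 6)/(3w - 3)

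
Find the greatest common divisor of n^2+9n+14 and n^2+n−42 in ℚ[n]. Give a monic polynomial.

n+7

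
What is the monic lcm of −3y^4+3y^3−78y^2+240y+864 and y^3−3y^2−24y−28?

y^6−6y^5+17y^4−196y^3−252y^2+2560y+4032

Repeated division with remainder:
  −3y^4+3y^3−78y^2+240y+864 = (−3y−6)(y^3−3y^2−24y−28) + (−168y^2+12y+696)
  y^3−3y^2−24y−28 = (−(1/168)y+41/2352)(−168y^2+12y+696) + (−(3933/196)y−3933/98)
  −168y^2+12y+696 = ((10976/1311)y−22736/1311)(−(3933/196)y−3933/98) + (0)
Last nonzero remainder: −(3933/196)y−3933/98. Dividing through by −3933/196 gives the monic gcd y+2.
Then lcm(f, g) = f·g / gcd(f, g); expanding and making the result monic gives the answer.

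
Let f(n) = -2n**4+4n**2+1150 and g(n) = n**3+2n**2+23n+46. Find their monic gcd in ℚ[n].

By polynomial division,
  -2n**4+4n**2+1150 = (-2n+4)(n**3+2n**2+23n+46) + (42n**2+966)
  n**3+2n**2+23n+46 = ((1/42)n+1/21)(42n**2+966) + (0)
Last nonzero remainder: 42n**2+966. Dividing through by 42 gives the monic gcd n**2+23.

n**2+23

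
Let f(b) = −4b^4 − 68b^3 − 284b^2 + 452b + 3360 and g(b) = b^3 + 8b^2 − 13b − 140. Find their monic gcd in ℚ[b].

Repeated division with remainder:
  −4b^4 − 68b^3 − 284b^2 + 452b + 3360 = (−4b − 36)(b^3 + 8b^2 − 13b − 140) + (−48b^2 − 576b − 1680)
  b^3 + 8b^2 − 13b − 140 = (−(1/48)b + 1/12)(−48b^2 − 576b − 1680) + (0)
Last nonzero remainder: −48b^2 − 576b − 1680. Dividing through by −48 gives the monic gcd b^2 + 12b + 35.

b^2 + 12b + 35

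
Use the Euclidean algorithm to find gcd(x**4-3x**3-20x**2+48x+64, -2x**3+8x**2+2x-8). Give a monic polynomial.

x**2-3x-4

Euclidean algorithm in ℚ[x]:
  x**4-3x**3-20x**2+48x+64 = (-(1/2)x-1/2)(-2x**3+8x**2+2x-8) + (-15x**2+45x+60)
  -2x**3+8x**2+2x-8 = ((2/15)x-2/15)(-15x**2+45x+60) + (0)
Last nonzero remainder: -15x**2+45x+60. Dividing through by -15 gives the monic gcd x**2-3x-4.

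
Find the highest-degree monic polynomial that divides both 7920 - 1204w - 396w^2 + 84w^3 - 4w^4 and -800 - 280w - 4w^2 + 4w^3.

4 + w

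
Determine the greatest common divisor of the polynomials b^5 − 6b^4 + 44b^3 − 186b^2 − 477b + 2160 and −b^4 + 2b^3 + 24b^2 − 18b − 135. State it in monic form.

By polynomial division,
  b^5 − 6b^4 + 44b^3 − 186b^2 − 477b + 2160 = (−b + 4)(−b^4 + 2b^3 + 24b^2 − 18b − 135) + (60b^3 − 300b^2 − 540b + 2700)
  −b^4 + 2b^3 + 24b^2 − 18b − 135 = (−(1/60)b − 1/20)(60b^3 − 300b^2 − 540b + 2700) + (0)
Last nonzero remainder: 60b^3 − 300b^2 − 540b + 2700. Dividing through by 60 gives the monic gcd b^3 − 5b^2 − 9b + 45.

b^3 − 5b^2 − 9b + 45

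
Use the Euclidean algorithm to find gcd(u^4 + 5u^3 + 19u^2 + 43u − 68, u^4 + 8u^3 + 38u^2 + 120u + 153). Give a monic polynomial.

u^2 + 2u + 17

Euclidean algorithm in ℚ[u]:
  u^4 + 5u^3 + 19u^2 + 43u − 68 = (u^4 + 8u^3 + 38u^2 + 120u + 153) + (−3u^3 − 19u^2 − 77u − 221)
  u^4 + 8u^3 + 38u^2 + 120u + 153 = (−(1/3)u − 5/9)(−3u^3 − 19u^2 − 77u − 221) + ((16/9)u^2 + (32/9)u + 272/9)
  −3u^3 − 19u^2 − 77u − 221 = (−(27/16)u − 117/16)((16/9)u^2 + (32/9)u + 272/9) + (0)
Last nonzero remainder: (16/9)u^2 + (32/9)u + 272/9. Dividing through by 16/9 gives the monic gcd u^2 + 2u + 17.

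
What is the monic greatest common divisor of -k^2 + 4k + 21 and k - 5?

Apply the Euclidean algorithm:
  -k^2 + 4k + 21 = (-k - 1)(k - 5) + (16)
  k - 5 = ((1/16)k - 5/16)(16) + (0)
The last nonzero remainder is the constant 16, so the polynomials are coprime and gcd = 1.

1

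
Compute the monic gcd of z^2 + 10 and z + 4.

1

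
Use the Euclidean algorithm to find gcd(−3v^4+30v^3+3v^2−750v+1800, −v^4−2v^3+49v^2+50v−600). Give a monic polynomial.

Apply the Euclidean algorithm:
  −3v^4+30v^3+3v^2−750v+1800 = (3)(−v^4−2v^3+49v^2+50v−600) + (36v^3−144v^2−900v+3600)
  −v^4−2v^3+49v^2+50v−600 = (−(1/36)v−1/6)(36v^3−144v^2−900v+3600) + (0)
Last nonzero remainder: 36v^3−144v^2−900v+3600. Dividing through by 36 gives the monic gcd v^3−4v^2−25v+100.

v^3−4v^2−25v+100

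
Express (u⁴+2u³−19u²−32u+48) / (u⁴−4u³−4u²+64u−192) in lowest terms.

(u²+2u−3)/(u²−4u+12)

By polynomial division,
  u⁴+2u³−19u²−32u+48 = (u⁴−4u³−4u²+64u−192) + (6u³−15u²−96u+240)
  u⁴−4u³−4u²+64u−192 = ((1/6)u−1/4)(6u³−15u²−96u+240) + ((33/4)u²−132)
  6u³−15u²−96u+240 = ((8/11)u−20/11)((33/4)u²−132) + (0)
Last nonzero remainder: (33/4)u²−132. Dividing through by 33/4 gives the monic gcd u²−16.
Cancel u²−16 from numerator and denominator to get the reduced form.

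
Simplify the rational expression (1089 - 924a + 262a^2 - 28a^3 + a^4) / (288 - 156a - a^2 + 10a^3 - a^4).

(-121 + 22a - a^2)/(-32 - 4a + a^2)

Euclidean algorithm in ℚ[a]:
  a^4 - 28a^3 + 262a^2 - 924a + 1089 = (-1)(-a^4 + 10a^3 - a^2 - 156a + 288) + (-18a^3 + 261a^2 - 1080a + 1377)
  -a^4 + 10a^3 - a^2 - 156a + 288 = ((1/18)a + 1/4)(-18a^3 + 261a^2 - 1080a + 1377) + (-(25/4)a^2 + (75/2)a - 225/4)
  -18a^3 + 261a^2 - 1080a + 1377 = ((72/25)a - 612/25)(-(25/4)a^2 + (75/2)a - 225/4) + (0)
Last nonzero remainder: -(25/4)a^2 + (75/2)a - 225/4. Dividing through by -25/4 gives the monic gcd a^2 - 6a + 9.
Cancel a^2 - 6a + 9 from numerator and denominator to get the reduced form.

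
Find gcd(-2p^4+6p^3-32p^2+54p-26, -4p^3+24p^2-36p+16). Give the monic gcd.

Apply the Euclidean algorithm:
  -2p^4+6p^3-32p^2+54p-26 = ((1/2)p+3/2)(-4p^3+24p^2-36p+16) + (-50p^2+100p-50)
  -4p^3+24p^2-36p+16 = ((2/25)p-8/25)(-50p^2+100p-50) + (0)
Last nonzero remainder: -50p^2+100p-50. Dividing through by -50 gives the monic gcd p^2-2p+1.

p^2-2p+1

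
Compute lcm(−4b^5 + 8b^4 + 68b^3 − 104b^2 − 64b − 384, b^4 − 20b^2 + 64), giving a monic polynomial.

b^7 − 2b^6 − 21b^5 + 34b^4 + 84b^3 − 8b^2 − 64b − 384

Repeated division with remainder:
  −4b^5 + 8b^4 + 68b^3 − 104b^2 − 64b − 384 = (−4b + 8)(b^4 − 20b^2 + 64) + (−12b^3 + 56b^2 + 192b − 896)
  b^4 − 20b^2 + 64 = (−(1/12)b − 7/18)(−12b^3 + 56b^2 + 192b − 896) + ((160/9)b^2 − 2560/9)
  −12b^3 + 56b^2 + 192b − 896 = (−(27/40)b + 63/20)((160/9)b^2 − 2560/9) + (0)
Last nonzero remainder: (160/9)b^2 − 2560/9. Dividing through by 160/9 gives the monic gcd b^2 − 16.
Then lcm(f, g) = f·g / gcd(f, g); expanding and making the result monic gives the answer.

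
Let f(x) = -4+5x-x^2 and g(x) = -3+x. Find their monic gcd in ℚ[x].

Euclidean algorithm in ℚ[x]:
  -x^2+5x-4 = (-x+2)(x-3) + (2)
  x-3 = ((1/2)x-3/2)(2) + (0)
The last nonzero remainder is the constant 2, so the polynomials are coprime and gcd = 1.

1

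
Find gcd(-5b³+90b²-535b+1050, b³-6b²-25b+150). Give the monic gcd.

Apply the Euclidean algorithm:
  -5b³+90b²-535b+1050 = (-5)(b³-6b²-25b+150) + (60b²-660b+1800)
  b³-6b²-25b+150 = ((1/60)b+1/12)(60b²-660b+1800) + (0)
Last nonzero remainder: 60b²-660b+1800. Dividing through by 60 gives the monic gcd b²-11b+30.

b²-11b+30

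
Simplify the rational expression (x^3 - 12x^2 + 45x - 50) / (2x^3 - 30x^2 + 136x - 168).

(x^2 - 10x + 25)/(2x^2 - 26x + 84)

Euclidean algorithm in ℚ[x]:
  x^3 - 12x^2 + 45x - 50 = (1/2)(2x^3 - 30x^2 + 136x - 168) + (3x^2 - 23x + 34)
  2x^3 - 30x^2 + 136x - 168 = ((2/3)x - 44/9)(3x^2 - 23x + 34) + ((8/9)x - 16/9)
  3x^2 - 23x + 34 = ((27/8)x - 153/8)((8/9)x - 16/9) + (0)
Last nonzero remainder: (8/9)x - 16/9. Dividing through by 8/9 gives the monic gcd x - 2.
Cancel x - 2 from numerator and denominator to get the reduced form.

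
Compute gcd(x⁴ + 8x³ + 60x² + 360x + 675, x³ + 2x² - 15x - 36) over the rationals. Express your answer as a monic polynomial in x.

Repeated division with remainder:
  x⁴ + 8x³ + 60x² + 360x + 675 = (x + 6)(x³ + 2x² - 15x - 36) + (63x² + 486x + 891)
  x³ + 2x² - 15x - 36 = ((1/63)x - 40/441)(63x² + 486x + 891) + ((732/49)x + 2196/49)
  63x² + 486x + 891 = ((1029/244)x + 4851/244)((732/49)x + 2196/49) + (0)
Last nonzero remainder: (732/49)x + 2196/49. Dividing through by 732/49 gives the monic gcd x + 3.

x + 3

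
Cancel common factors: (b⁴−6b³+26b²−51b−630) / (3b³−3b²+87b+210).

(b²−3b−18)/(3b+6)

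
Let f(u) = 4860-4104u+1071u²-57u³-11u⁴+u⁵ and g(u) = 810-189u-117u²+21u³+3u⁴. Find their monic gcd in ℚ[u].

90-51u+4u²+u³

Euclidean algorithm in ℚ[u]:
  u⁵-11u⁴-57u³+1071u²-4104u+4860 = ((1/3)u-6)(3u⁴+21u³-117u²-189u+810) + (108u³+432u²-5508u+9720)
  3u⁴+21u³-117u²-189u+810 = ((1/36)u+1/12)(108u³+432u²-5508u+9720) + (0)
Last nonzero remainder: 108u³+432u²-5508u+9720. Dividing through by 108 gives the monic gcd u³+4u²-51u+90.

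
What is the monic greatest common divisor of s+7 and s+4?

1

Repeated division with remainder:
  s+7 = (s+4) + (3)
  s+4 = ((1/3)s+4/3)(3) + (0)
The last nonzero remainder is the constant 3, so the polynomials are coprime and gcd = 1.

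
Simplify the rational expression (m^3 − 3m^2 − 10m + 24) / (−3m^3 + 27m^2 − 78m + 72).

Repeated division with remainder:
  m^3 − 3m^2 − 10m + 24 = (−1/3)(−3m^3 + 27m^2 − 78m + 72) + (6m^2 − 36m + 48)
  −3m^3 + 27m^2 − 78m + 72 = (−(1/2)m + 3/2)(6m^2 − 36m + 48) + (0)
Last nonzero remainder: 6m^2 − 36m + 48. Dividing through by 6 gives the monic gcd m^2 − 6m + 8.
Cancel m^2 − 6m + 8 from numerator and denominator to get the reduced form.

(−m − 3)/(3m − 9)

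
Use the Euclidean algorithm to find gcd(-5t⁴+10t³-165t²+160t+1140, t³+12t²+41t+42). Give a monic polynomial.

t+2

By polynomial division,
  -5t⁴+10t³-165t²+160t+1140 = (-5t+70)(t³+12t²+41t+42) + (-800t²-2500t-1800)
  t³+12t²+41t+42 = (-(1/800)t-71/6400)(-800t²-2500t-1800) + ((705/64)t+705/32)
  -800t²-2500t-1800 = (-(10240/141)t-3840/47)((705/64)t+705/32) + (0)
Last nonzero remainder: (705/64)t+705/32. Dividing through by 705/64 gives the monic gcd t+2.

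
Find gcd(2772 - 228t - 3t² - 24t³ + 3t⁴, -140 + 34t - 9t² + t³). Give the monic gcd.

By polynomial division,
  3t⁴ - 24t³ - 3t² - 228t + 2772 = (3t + 3)(t³ - 9t² + 34t - 140) + (-78t² + 90t + 3192)
  t³ - 9t² + 34t - 140 = (-(1/78)t + 17/169)(-78t² + 90t + 3192) + ((11132/169)t - 77924/169)
  -78t² + 90t + 3192 = (-(6591/5566)t - 19266/2783)((11132/169)t - 77924/169) + (0)
Last nonzero remainder: (11132/169)t - 77924/169. Dividing through by 11132/169 gives the monic gcd t - 7.

-7 + t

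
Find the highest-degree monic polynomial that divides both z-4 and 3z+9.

1

Apply the Euclidean algorithm:
  z-4 = (1/3)(3z+9) + (-7)
  3z+9 = (-(3/7)z-9/7)(-7) + (0)
The last nonzero remainder is the constant -7, so the polynomials are coprime and gcd = 1.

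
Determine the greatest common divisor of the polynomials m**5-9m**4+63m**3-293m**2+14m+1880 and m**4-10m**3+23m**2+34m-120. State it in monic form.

m**3-7m**2+2m+40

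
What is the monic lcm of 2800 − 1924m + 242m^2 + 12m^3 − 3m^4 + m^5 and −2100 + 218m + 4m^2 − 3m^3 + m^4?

−16800 + 14344m − 3376m^2 + 170m^3 + 30m^4 − 9m^5 + m^6

Apply the Euclidean algorithm:
  m^5 − 3m^4 + 12m^3 + 242m^2 − 1924m + 2800 = (m)(m^4 − 3m^3 + 4m^2 + 218m − 2100) + (8m^3 + 24m^2 + 176m + 2800)
  m^4 − 3m^3 + 4m^2 + 218m − 2100 = ((1/8)m − 3/4)(8m^3 + 24m^2 + 176m + 2800) + (0)
Last nonzero remainder: 8m^3 + 24m^2 + 176m + 2800. Dividing through by 8 gives the monic gcd m^3 + 3m^2 + 22m + 350.
Then lcm(f, g) = f·g / gcd(f, g); expanding and making the result monic gives the answer.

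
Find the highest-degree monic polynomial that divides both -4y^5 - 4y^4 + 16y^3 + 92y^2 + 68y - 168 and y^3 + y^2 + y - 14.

y^2 + 3y + 7

Apply the Euclidean algorithm:
  -4y^5 - 4y^4 + 16y^3 + 92y^2 + 68y - 168 = (-4y^2 + 20)(y^3 + y^2 + y - 14) + (16y^2 + 48y + 112)
  y^3 + y^2 + y - 14 = ((1/16)y - 1/8)(16y^2 + 48y + 112) + (0)
Last nonzero remainder: 16y^2 + 48y + 112. Dividing through by 16 gives the monic gcd y^2 + 3y + 7.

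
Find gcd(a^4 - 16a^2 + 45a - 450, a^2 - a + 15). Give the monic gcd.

Euclidean algorithm in ℚ[a]:
  a^4 - 16a^2 + 45a - 450 = (a^2 + a - 30)(a^2 - a + 15) + (0)
The last nonzero remainder a^2 - a + 15 is already monic.

a^2 - a + 15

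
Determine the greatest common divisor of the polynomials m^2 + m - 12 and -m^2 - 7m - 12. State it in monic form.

By polynomial division,
  m^2 + m - 12 = (-1)(-m^2 - 7m - 12) + (-6m - 24)
  -m^2 - 7m - 12 = ((1/6)m + 1/2)(-6m - 24) + (0)
Last nonzero remainder: -6m - 24. Dividing through by -6 gives the monic gcd m + 4.

m + 4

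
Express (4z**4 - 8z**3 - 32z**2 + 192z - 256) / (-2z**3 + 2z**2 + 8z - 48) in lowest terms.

(-2z**2 - 4z + 16)/(z + 3)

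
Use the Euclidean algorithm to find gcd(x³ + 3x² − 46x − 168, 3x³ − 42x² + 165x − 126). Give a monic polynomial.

x − 7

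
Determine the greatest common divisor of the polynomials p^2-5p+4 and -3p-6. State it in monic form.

1

Euclidean algorithm in ℚ[p]:
  p^2-5p+4 = (-(1/3)p+7/3)(-3p-6) + (18)
  -3p-6 = (-(1/6)p-1/3)(18) + (0)
The last nonzero remainder is the constant 18, so the polynomials are coprime and gcd = 1.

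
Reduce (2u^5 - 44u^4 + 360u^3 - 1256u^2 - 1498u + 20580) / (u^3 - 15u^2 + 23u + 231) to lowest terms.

(2u^3 - 36u^2 + 258u - 980)/(u - 11)

By polynomial division,
  2u^5 - 44u^4 + 360u^3 - 1256u^2 - 1498u + 20580 = (2u^2 - 14u + 104)(u^3 - 15u^2 + 23u + 231) + (164u^2 - 656u - 3444)
  u^3 - 15u^2 + 23u + 231 = ((1/164)u - 11/164)(164u^2 - 656u - 3444) + (0)
Last nonzero remainder: 164u^2 - 656u - 3444. Dividing through by 164 gives the monic gcd u^2 - 4u - 21.
Cancel u^2 - 4u - 21 from numerator and denominator to get the reduced form.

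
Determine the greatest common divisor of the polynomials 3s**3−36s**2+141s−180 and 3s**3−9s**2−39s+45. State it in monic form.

s−5

By polynomial division,
  3s**3−36s**2+141s−180 = (3s**3−9s**2−39s+45) + (−27s**2+180s−225)
  3s**3−9s**2−39s+45 = (−(1/9)s−11/27)(−27s**2+180s−225) + ((28/3)s−140/3)
  −27s**2+180s−225 = (−(81/28)s+135/28)((28/3)s−140/3) + (0)
Last nonzero remainder: (28/3)s−140/3. Dividing through by 28/3 gives the monic gcd s−5.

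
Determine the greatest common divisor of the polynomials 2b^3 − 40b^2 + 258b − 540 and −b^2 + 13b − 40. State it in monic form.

By polynomial division,
  2b^3 − 40b^2 + 258b − 540 = (−2b + 14)(−b^2 + 13b − 40) + (−4b + 20)
  −b^2 + 13b − 40 = ((1/4)b − 2)(−4b + 20) + (0)
Last nonzero remainder: −4b + 20. Dividing through by −4 gives the monic gcd b − 5.

b − 5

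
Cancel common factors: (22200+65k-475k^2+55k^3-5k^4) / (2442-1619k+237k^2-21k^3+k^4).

Repeated division with remainder:
  -5k^4+55k^3-475k^2+65k+22200 = (-5)(k^4-21k^3+237k^2-1619k+2442) + (-50k^3+710k^2-8030k+34410)
  k^4-21k^3+237k^2-1619k+2442 = (-(1/50)k+17/125)(-50k^3+710k^2-8030k+34410) + (-(504/25)k^2+(4032/25)k-55944/25)
  -50k^3+710k^2-8030k+34410 = ((625/252)k-3875/252)(-(504/25)k^2+(4032/25)k-55944/25) + (0)
Last nonzero remainder: -(504/25)k^2+(4032/25)k-55944/25. Dividing through by -504/25 gives the monic gcd k^2-8k+111.
Cancel k^2-8k+111 from numerator and denominator to get the reduced form.

(200+15k-5k^2)/(22-13k+k^2)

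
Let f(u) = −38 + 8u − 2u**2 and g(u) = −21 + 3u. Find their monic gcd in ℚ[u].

1

Apply the Euclidean algorithm:
  −2u**2 + 8u − 38 = (−(2/3)u − 2)(3u − 21) + (−80)
  3u − 21 = (−(3/80)u + 21/80)(−80) + (0)
The last nonzero remainder is the constant −80, so the polynomials are coprime and gcd = 1.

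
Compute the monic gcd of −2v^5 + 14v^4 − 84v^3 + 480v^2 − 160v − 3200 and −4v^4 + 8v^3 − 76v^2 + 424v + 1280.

Repeated division with remainder:
  −2v^5 + 14v^4 − 84v^3 + 480v^2 − 160v − 3200 = ((1/2)v − 5/2)(−4v^4 + 8v^3 − 76v^2 + 424v + 1280) + (−26v^3 + 78v^2 + 260v)
  −4v^4 + 8v^3 − 76v^2 + 424v + 1280 = ((2/13)v + 2/13)(−26v^3 + 78v^2 + 260v) + (−128v^2 + 384v + 1280)
  −26v^3 + 78v^2 + 260v = ((13/64)v)(−128v^2 + 384v + 1280) + (0)
Last nonzero remainder: −128v^2 + 384v + 1280. Dividing through by −128 gives the monic gcd v^2 − 3v − 10.

v^2 − 3v − 10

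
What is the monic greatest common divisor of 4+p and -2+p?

Euclidean algorithm in ℚ[p]:
  p+4 = (p-2) + (6)
  p-2 = ((1/6)p-1/3)(6) + (0)
The last nonzero remainder is the constant 6, so the polynomials are coprime and gcd = 1.

1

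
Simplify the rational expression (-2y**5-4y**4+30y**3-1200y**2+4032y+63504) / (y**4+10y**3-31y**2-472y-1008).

(-2y**3-96y-1008)/(y**2+8y+16)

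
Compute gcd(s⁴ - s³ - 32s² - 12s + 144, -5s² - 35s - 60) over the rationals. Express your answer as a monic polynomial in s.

By polynomial division,
  s⁴ - s³ - 32s² - 12s + 144 = (-(1/5)s² + (8/5)s - 12/5)(-5s² - 35s - 60) + (0)
Last nonzero remainder: -5s² - 35s - 60. Dividing through by -5 gives the monic gcd s² + 7s + 12.

s² + 7s + 12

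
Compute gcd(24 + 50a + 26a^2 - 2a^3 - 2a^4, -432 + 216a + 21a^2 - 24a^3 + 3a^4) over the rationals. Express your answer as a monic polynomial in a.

-12 - a + a^2

Euclidean algorithm in ℚ[a]:
  -2a^4 - 2a^3 + 26a^2 + 50a + 24 = (-2/3)(3a^4 - 24a^3 + 21a^2 + 216a - 432) + (-18a^3 + 40a^2 + 194a - 264)
  3a^4 - 24a^3 + 21a^2 + 216a - 432 = (-(1/6)a + 26/27)(-18a^3 + 40a^2 + 194a - 264) + ((400/27)a^2 - (400/27)a - 1600/9)
  -18a^3 + 40a^2 + 194a - 264 = (-(243/200)a + 297/200)((400/27)a^2 - (400/27)a - 1600/9) + (0)
Last nonzero remainder: (400/27)a^2 - (400/27)a - 1600/9. Dividing through by 400/27 gives the monic gcd a^2 - a - 12.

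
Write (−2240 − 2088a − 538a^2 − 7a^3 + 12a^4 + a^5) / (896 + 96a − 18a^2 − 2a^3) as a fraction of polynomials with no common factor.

(−40 − 38a − 11a^2 − a^3)/(16 + 2a)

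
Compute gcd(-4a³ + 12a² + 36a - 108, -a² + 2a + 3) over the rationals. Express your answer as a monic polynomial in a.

a - 3

Euclidean algorithm in ℚ[a]:
  -4a³ + 12a² + 36a - 108 = (4a - 4)(-a² + 2a + 3) + (32a - 96)
  -a² + 2a + 3 = (-(1/32)a - 1/32)(32a - 96) + (0)
Last nonzero remainder: 32a - 96. Dividing through by 32 gives the monic gcd a - 3.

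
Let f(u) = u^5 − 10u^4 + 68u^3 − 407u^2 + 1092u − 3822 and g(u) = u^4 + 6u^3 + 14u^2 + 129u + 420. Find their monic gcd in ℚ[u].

u^2 − 3u + 21

By polynomial division,
  u^5 − 10u^4 + 68u^3 − 407u^2 + 1092u − 3822 = (u − 16)(u^4 + 6u^3 + 14u^2 + 129u + 420) + (150u^3 − 312u^2 + 2736u + 2898)
  u^4 + 6u^3 + 14u^2 + 129u + 420 = ((1/150)u + 101/1875)(150u^3 − 312u^2 + 2736u + 2898) + ((7854/625)u^2 − (23562/625)u + 164934/625)
  150u^3 − 312u^2 + 2736u + 2898 = ((15625/1309)u + 14375/1309)((7854/625)u^2 − (23562/625)u + 164934/625) + (0)
Last nonzero remainder: (7854/625)u^2 − (23562/625)u + 164934/625. Dividing through by 7854/625 gives the monic gcd u^2 − 3u + 21.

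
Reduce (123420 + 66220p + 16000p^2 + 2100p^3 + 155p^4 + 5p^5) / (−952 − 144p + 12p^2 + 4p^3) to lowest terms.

(3630 + 880p + 105p^2 + 5p^3)/(−28 + 4p)

Repeated division with remainder:
  5p^5 + 155p^4 + 2100p^3 + 16000p^2 + 66220p + 123420 = ((5/4)p^2 + 35p + 465)(4p^3 + 12p^2 − 144p − 952) + (16650p^2 + 166500p + 566100)
  4p^3 + 12p^2 − 144p − 952 = ((2/8325)p − 14/8325)(16650p^2 + 166500p + 566100) + (0)
Last nonzero remainder: 16650p^2 + 166500p + 566100. Dividing through by 16650 gives the monic gcd p^2 + 10p + 34.
Cancel p^2 + 10p + 34 from numerator and denominator to get the reduced form.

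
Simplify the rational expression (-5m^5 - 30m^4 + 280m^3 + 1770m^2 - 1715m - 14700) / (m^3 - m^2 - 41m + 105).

(-5m^3 - 10m^2 + 215m + 700)/(m - 5)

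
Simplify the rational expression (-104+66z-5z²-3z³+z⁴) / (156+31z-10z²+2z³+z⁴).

(-2+z)/(3+z)

Apply the Euclidean algorithm:
  z⁴-3z³-5z²+66z-104 = (z⁴+2z³-10z²+31z+156) + (-5z³+5z²+35z-260)
  z⁴+2z³-10z²+31z+156 = (-(1/5)z-3/5)(-5z³+5z²+35z-260) + (0)
Last nonzero remainder: -5z³+5z²+35z-260. Dividing through by -5 gives the monic gcd z³-z²-7z+52.
Cancel z³-z²-7z+52 from numerator and denominator to get the reduced form.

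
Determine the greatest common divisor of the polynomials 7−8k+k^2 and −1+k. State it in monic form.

By polynomial division,
  k^2−8k+7 = (k−7)(k−1) + (0)
The last nonzero remainder k−1 is already monic.

−1+k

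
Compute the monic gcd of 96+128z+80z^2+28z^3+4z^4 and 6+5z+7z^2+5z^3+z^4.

6+5z+z^2

Apply the Euclidean algorithm:
  4z^4+28z^3+80z^2+128z+96 = (4)(z^4+5z^3+7z^2+5z+6) + (8z^3+52z^2+108z+72)
  z^4+5z^3+7z^2+5z+6 = ((1/8)z-3/16)(8z^3+52z^2+108z+72) + ((13/4)z^2+(65/4)z+39/2)
  8z^3+52z^2+108z+72 = ((32/13)z+48/13)((13/4)z^2+(65/4)z+39/2) + (0)
Last nonzero remainder: (13/4)z^2+(65/4)z+39/2. Dividing through by 13/4 gives the monic gcd z^2+5z+6.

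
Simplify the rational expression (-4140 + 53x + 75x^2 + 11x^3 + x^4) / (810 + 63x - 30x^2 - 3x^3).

Euclidean algorithm in ℚ[x]:
  x^4 + 11x^3 + 75x^2 + 53x - 4140 = (-(1/3)x - 1/3)(-3x^3 - 30x^2 + 63x + 810) + (86x^2 + 344x - 3870)
  -3x^3 - 30x^2 + 63x + 810 = (-(3/86)x - 9/43)(86x^2 + 344x - 3870) + (0)
Last nonzero remainder: 86x^2 + 344x - 3870. Dividing through by 86 gives the monic gcd x^2 + 4x - 45.
Cancel x^2 + 4x - 45 from numerator and denominator to get the reduced form.

(-92 - 7x - x^2)/(18 + 3x)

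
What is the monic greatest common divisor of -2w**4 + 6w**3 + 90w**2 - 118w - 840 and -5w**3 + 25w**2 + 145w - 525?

By polynomial division,
  -2w**4 + 6w**3 + 90w**2 - 118w - 840 = ((2/5)w + 4/5)(-5w**3 + 25w**2 + 145w - 525) + (12w**2 - 24w - 420)
  -5w**3 + 25w**2 + 145w - 525 = (-(5/12)w + 5/4)(12w**2 - 24w - 420) + (0)
Last nonzero remainder: 12w**2 - 24w - 420. Dividing through by 12 gives the monic gcd w**2 - 2w - 35.

w**2 - 2w - 35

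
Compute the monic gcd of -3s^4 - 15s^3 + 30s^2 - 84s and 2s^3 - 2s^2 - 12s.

By polynomial division,
  -3s^4 - 15s^3 + 30s^2 - 84s = (-(3/2)s - 9)(2s^3 - 2s^2 - 12s) + (-6s^2 - 192s)
  2s^3 - 2s^2 - 12s = (-(1/3)s + 11)(-6s^2 - 192s) + (2100s)
  -6s^2 - 192s = (-(1/350)s - 16/175)(2100s) + (0)
Last nonzero remainder: 2100s. Dividing through by 2100 gives the monic gcd s.

s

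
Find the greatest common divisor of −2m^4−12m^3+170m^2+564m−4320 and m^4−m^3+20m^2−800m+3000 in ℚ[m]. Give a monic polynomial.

m^2−11m+30

By polynomial division,
  −2m^4−12m^3+170m^2+564m−4320 = (−2)(m^4−m^3+20m^2−800m+3000) + (−14m^3+210m^2−1036m+1680)
  m^4−m^3+20m^2−800m+3000 = (−(1/14)m−1)(−14m^3+210m^2−1036m+1680) + (156m^2−1716m+4680)
  −14m^3+210m^2−1036m+1680 = (−(7/78)m+14/39)(156m^2−1716m+4680) + (0)
Last nonzero remainder: 156m^2−1716m+4680. Dividing through by 156 gives the monic gcd m^2−11m+30.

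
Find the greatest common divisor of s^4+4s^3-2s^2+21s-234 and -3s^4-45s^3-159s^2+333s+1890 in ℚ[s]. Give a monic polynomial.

Euclidean algorithm in ℚ[s]:
  s^4+4s^3-2s^2+21s-234 = (-1/3)(-3s^4-45s^3-159s^2+333s+1890) + (-11s^3-55s^2+132s+396)
  -3s^4-45s^3-159s^2+333s+1890 = ((3/11)s+30/11)(-11s^3-55s^2+132s+396) + (-45s^2-135s+810)
  -11s^3-55s^2+132s+396 = ((11/45)s+22/45)(-45s^2-135s+810) + (0)
Last nonzero remainder: -45s^2-135s+810. Dividing through by -45 gives the monic gcd s^2+3s-18.

s^2+3s-18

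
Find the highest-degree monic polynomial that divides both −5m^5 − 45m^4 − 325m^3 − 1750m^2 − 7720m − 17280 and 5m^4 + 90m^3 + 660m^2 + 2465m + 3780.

Euclidean algorithm in ℚ[m]:
  −5m^5 − 45m^4 − 325m^3 − 1750m^2 − 7720m − 17280 = (−m + 9)(5m^4 + 90m^3 + 660m^2 + 2465m + 3780) + (−475m^3 − 5225m^2 − 26125m − 51300)
  5m^4 + 90m^3 + 660m^2 + 2465m + 3780 = (−(1/95)m − 7/95)(−475m^3 − 5225m^2 − 26125m − 51300) + (0)
Last nonzero remainder: −475m^3 − 5225m^2 − 26125m − 51300. Dividing through by −475 gives the monic gcd m^3 + 11m^2 + 55m + 108.

m^3 + 11m^2 + 55m + 108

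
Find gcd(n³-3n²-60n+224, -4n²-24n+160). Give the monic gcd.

n-4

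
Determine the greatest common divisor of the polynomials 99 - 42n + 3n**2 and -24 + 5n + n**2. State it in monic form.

Apply the Euclidean algorithm:
  3n**2 - 42n + 99 = (3)(n**2 + 5n - 24) + (-57n + 171)
  n**2 + 5n - 24 = (-(1/57)n - 8/57)(-57n + 171) + (0)
Last nonzero remainder: -57n + 171. Dividing through by -57 gives the monic gcd n - 3.

-3 + n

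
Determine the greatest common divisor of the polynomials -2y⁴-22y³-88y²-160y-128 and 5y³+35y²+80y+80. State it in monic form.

y³+7y²+16y+16

Repeated division with remainder:
  -2y⁴-22y³-88y²-160y-128 = (-(2/5)y-8/5)(5y³+35y²+80y+80) + (0)
Last nonzero remainder: 5y³+35y²+80y+80. Dividing through by 5 gives the monic gcd y³+7y²+16y+16.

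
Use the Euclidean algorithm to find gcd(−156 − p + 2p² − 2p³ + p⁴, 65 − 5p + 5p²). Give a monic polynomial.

By polynomial division,
  p⁴ − 2p³ + 2p² − p − 156 = ((1/5)p² − (1/5)p − 12/5)(5p² − 5p + 65) + (0)
Last nonzero remainder: 5p² − 5p + 65. Dividing through by 5 gives the monic gcd p² − p + 13.

13 − p + p²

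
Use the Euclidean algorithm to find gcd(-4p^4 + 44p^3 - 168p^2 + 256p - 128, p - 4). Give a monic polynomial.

p - 4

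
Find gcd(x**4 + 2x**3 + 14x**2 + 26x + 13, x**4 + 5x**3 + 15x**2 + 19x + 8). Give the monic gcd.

Apply the Euclidean algorithm:
  x**4 + 2x**3 + 14x**2 + 26x + 13 = (x**4 + 5x**3 + 15x**2 + 19x + 8) + (-3x**3 - x**2 + 7x + 5)
  x**4 + 5x**3 + 15x**2 + 19x + 8 = (-(1/3)x - 14/9)(-3x**3 - x**2 + 7x + 5) + ((142/9)x**2 + (284/9)x + 142/9)
  -3x**3 - x**2 + 7x + 5 = (-(27/142)x + 45/142)((142/9)x**2 + (284/9)x + 142/9) + (0)
Last nonzero remainder: (142/9)x**2 + (284/9)x + 142/9. Dividing through by 142/9 gives the monic gcd x**2 + 2x + 1.

x**2 + 2x + 1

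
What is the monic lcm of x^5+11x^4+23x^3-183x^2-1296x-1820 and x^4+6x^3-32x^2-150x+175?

x^7+15x^6+62x^5-146x^4-2143x^3-6089x^2-800x+9100

Euclidean algorithm in ℚ[x]:
  x^5+11x^4+23x^3-183x^2-1296x-1820 = (x+5)(x^4+6x^3-32x^2-150x+175) + (25x^3+127x^2-721x-2695)
  x^4+6x^3-32x^2-150x+175 = ((1/25)x+23/625)(25x^3+127x^2-721x-2695) + (-(4896/625)x^2-(9792/625)x+34272/125)
  25x^3+127x^2-721x-2695 = (-(15625/4896)x-48125/4896)(-(4896/625)x^2-(9792/625)x+34272/125) + (0)
Last nonzero remainder: -(4896/625)x^2-(9792/625)x+34272/125. Dividing through by -4896/625 gives the monic gcd x^2+2x-35.
Then lcm(f, g) = f·g / gcd(f, g); expanding and making the result monic gives the answer.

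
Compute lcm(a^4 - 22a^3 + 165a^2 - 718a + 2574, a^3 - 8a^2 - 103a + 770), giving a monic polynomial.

a^6 - 19a^5 + 29a^4 + 1317a^3 - 11130a^2 + 57982a - 180180

Euclidean algorithm in ℚ[a]:
  a^4 - 22a^3 + 165a^2 - 718a + 2574 = (a - 14)(a^3 - 8a^2 - 103a + 770) + (156a^2 - 2930a + 13354)
  a^3 - 8a^2 - 103a + 770 = ((1/156)a + 841/12168)(156a^2 - 2930a + 13354) + ((84607/6084)a - 930677/6084)
  156a^2 - 2930a + 13354 = ((949104/84607)a - 7385976/84607)((84607/6084)a - 930677/6084) + (0)
Last nonzero remainder: (84607/6084)a - 930677/6084. Dividing through by 84607/6084 gives the monic gcd a - 11.
Then lcm(f, g) = f·g / gcd(f, g); expanding and making the result monic gives the answer.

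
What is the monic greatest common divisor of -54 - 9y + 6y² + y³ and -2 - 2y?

1

By polynomial division,
  y³ + 6y² - 9y - 54 = (-(1/2)y² - (5/2)y + 7)(-2y - 2) + (-40)
  -2y - 2 = ((1/20)y + 1/20)(-40) + (0)
The last nonzero remainder is the constant -40, so the polynomials are coprime and gcd = 1.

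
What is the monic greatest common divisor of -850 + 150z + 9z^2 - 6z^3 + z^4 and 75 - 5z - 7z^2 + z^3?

Euclidean algorithm in ℚ[z]:
  z^4 - 6z^3 + 9z^2 + 150z - 850 = (z + 1)(z^3 - 7z^2 - 5z + 75) + (21z^2 + 80z - 925)
  z^3 - 7z^2 - 5z + 75 = ((1/21)z - 227/441)(21z^2 + 80z - 925) + ((35380/441)z - 176900/441)
  21z^2 + 80z - 925 = ((9261/35380)z + 16317/7076)((35380/441)z - 176900/441) + (0)
Last nonzero remainder: (35380/441)z - 176900/441. Dividing through by 35380/441 gives the monic gcd z - 5.

-5 + z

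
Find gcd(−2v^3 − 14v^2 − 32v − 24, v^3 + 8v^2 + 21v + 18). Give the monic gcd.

v^2 + 5v + 6

By polynomial division,
  −2v^3 − 14v^2 − 32v − 24 = (−2)(v^3 + 8v^2 + 21v + 18) + (2v^2 + 10v + 12)
  v^3 + 8v^2 + 21v + 18 = ((1/2)v + 3/2)(2v^2 + 10v + 12) + (0)
Last nonzero remainder: 2v^2 + 10v + 12. Dividing through by 2 gives the monic gcd v^2 + 5v + 6.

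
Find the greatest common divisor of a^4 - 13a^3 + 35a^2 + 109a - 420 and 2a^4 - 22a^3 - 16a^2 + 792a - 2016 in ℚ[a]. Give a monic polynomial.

a^2 - 11a + 28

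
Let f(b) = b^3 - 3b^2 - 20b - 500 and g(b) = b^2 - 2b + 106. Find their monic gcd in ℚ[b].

1

By polynomial division,
  b^3 - 3b^2 - 20b - 500 = (b - 1)(b^2 - 2b + 106) + (-128b - 394)
  b^2 - 2b + 106 = (-(1/128)b + 325/8192)(-128b - 394) + (498201/4096)
  -128b - 394 = (-(524288/498201)b - 1613824/498201)(498201/4096) + (0)
The last nonzero remainder is the constant 498201/4096, so the polynomials are coprime and gcd = 1.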